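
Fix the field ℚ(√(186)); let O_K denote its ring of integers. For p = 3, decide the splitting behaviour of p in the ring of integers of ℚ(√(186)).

ramified — (3) = 𝔭²

Since 186 ≢ 1 mod 4, the ring of integers is ℤ[√186] with discriminant 4·186 = 744.
disc(K) = 744 = 3·248, so p = 3 is ramified.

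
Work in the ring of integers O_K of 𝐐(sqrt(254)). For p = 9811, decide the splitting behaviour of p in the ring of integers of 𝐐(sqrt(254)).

split — (9811) = 𝔭₁𝔭₂ with 𝔭₁ ≠ 𝔭₂

254 mod 4 = 2, hence disc K = 4·254 = 1016 and O_K = ℤ[√254].
9811 ∤ 1016, so 9811 is unramified.
Legendre symbol by Euler's criterion: (254/9811) ≡ 254^4905 ≡ 1 (mod 9811), i.e. (254/9811) = 1.
Legendre symbol 1 ⇒ 9811 is split.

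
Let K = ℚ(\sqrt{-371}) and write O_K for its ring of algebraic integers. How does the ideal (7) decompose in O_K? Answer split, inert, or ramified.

7 is ramified

d = -371 ≡ 1 (mod 4), so O_K = ℤ[(1+√-371)/2] and disc(K) = d = -371.
disc(K) = -371 = 7·(-53), so p = 7 is ramified.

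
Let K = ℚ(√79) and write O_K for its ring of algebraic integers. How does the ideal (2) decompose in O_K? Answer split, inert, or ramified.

ramified

79 mod 4 = 3, hence disc K = 4·79 = 316 and O_K = ℤ[√79].
disc(K) = 316 = 2·158, so p = 2 is ramified.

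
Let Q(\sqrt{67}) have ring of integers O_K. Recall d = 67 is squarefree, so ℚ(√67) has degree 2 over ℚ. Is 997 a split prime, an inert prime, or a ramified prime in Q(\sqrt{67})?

67 mod 4 = 3, hence disc K = 4·67 = 268 and O_K = ℤ[√67].
Since gcd(997, 268) = 1 the prime 997 does not ramify.
Legendre symbol by Euler's criterion: (67/997) ≡ 67^498 ≡ 1 (mod 997), i.e. (67/997) = 1.
d is a quadratic residue mod p, hence 997 splits in O_K.

splits completely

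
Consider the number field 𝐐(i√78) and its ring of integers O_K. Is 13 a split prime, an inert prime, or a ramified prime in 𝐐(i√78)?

p ramifies

d = -78 ≡ 2 (mod 4), so O_K = ℤ[√-78] and disc(K) = 4d = -312.
disc(K) = -312 = 13·(-24), so p = 13 is ramified.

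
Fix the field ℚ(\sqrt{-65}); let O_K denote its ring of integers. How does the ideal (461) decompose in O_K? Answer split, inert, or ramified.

inert

Since -65 ≢ 1 mod 4, the ring of integers is ℤ[√-65] with discriminant 4·(-65) = -260.
461 ∤ -260, so 461 is unramified.
(-65/461) = 396^230 mod 461 = 460, giving Legendre symbol -1.
(-65/461) = -1, so 461 is inert.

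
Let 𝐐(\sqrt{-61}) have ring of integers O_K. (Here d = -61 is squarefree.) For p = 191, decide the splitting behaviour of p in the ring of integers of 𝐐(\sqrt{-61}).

Since -61 ≢ 1 mod 4, the ring of integers is ℤ[√-61] with discriminant 4·(-61) = -244.
disc(K) = -244 is not divisible by 191; 191 is unramified.
Euler's criterion: (-61)^95 mod 191 = 1. Thus (-61|191) = 1.
Legendre symbol 1 ⇒ 191 is split.

split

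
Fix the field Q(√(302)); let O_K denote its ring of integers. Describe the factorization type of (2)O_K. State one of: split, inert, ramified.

2 is ramified

Since 302 ≢ 1 mod 4, the ring of integers is ℤ[√302] with discriminant 4·302 = 1208.
Ramification test: 2 | 1208. The prime 2 ramifies in K.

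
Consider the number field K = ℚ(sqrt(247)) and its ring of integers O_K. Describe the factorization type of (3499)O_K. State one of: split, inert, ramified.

inert — (3499) stays prime in O_K

d = 247 ≡ 3 (mod 4), so O_K = ℤ[√247] and disc(K) = 4d = 988.
disc(K) = 988 is not divisible by 3499; 3499 is unramified.
Euler's criterion: 247^1749 mod 3499 = 3498. Thus (247|3499) = -1.
d is a non-residue mod p, hence 3499 remains inert in O_K.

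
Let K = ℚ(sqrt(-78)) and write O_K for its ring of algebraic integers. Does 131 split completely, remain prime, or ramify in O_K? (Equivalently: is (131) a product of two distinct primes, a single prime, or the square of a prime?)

d = -78 ≡ 2 (mod 4), so O_K = ℤ[√-78] and disc(K) = 4d = -312.
disc(K) = -312 is not divisible by 131; 131 is unramified.
Legendre symbol by Euler's criterion: (-78/131) ≡ (-78)^65 ≡ 1 (mod 131), i.e. (-78/131) = 1.
d is a quadratic residue mod p, hence 131 splits in O_K.

split — (131) = 𝔭₁𝔭₂ with 𝔭₁ ≠ 𝔭₂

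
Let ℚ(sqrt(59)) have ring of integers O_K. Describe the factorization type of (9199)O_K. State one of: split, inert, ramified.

59 mod 4 = 3, hence disc K = 4·59 = 236 and O_K = ℤ[√59].
9199 ∤ 236, so 9199 is unramified.
Euler's criterion: 59^4599 mod 9199 = 1. Thus (59|9199) = 1.
Legendre symbol 1 ⇒ 9199 is split.

9199 splits in O_K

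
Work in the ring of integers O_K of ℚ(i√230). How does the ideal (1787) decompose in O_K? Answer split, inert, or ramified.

1787 splits in O_K

Since -230 ≢ 1 mod 4, the ring of integers is ℤ[√-230] with discriminant 4·(-230) = -920.
Since gcd(1787, -920) = 1 the prime 1787 does not ramify.
(-230/1787) = 1557^893 mod 1787 = 1, giving Legendre symbol 1.
d is a quadratic residue mod p, hence 1787 splits in O_K.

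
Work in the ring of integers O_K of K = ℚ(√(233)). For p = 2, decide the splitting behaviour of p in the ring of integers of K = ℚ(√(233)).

d = 233 ≡ 1 (mod 4), so O_K = ℤ[(1+√233)/2] and disc(K) = d = 233.
2 ∤ 233, so 2 is unramified.
d ≡ 1 (mod 8); the supplementary law gives 2 split.

2 splits in O_K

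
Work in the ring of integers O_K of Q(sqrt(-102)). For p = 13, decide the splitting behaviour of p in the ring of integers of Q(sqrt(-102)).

Since -102 ≢ 1 mod 4, the ring of integers is ℤ[√-102] with discriminant 4·(-102) = -408.
13 ∤ -408, so 13 is unramified.
Euler's criterion: (-102)^6 mod 13 = 12. Thus (-102|13) = -1.
Legendre symbol -1 ⇒ 13 is inert.

13 remains inert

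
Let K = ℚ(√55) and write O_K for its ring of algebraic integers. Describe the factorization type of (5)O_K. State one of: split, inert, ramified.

ramified — (5) = 𝔭²

d = 55 ≡ 3 (mod 4), so O_K = ℤ[√55] and disc(K) = 4d = 220.
5 divides disc(K) = 220, so 5 ramifies.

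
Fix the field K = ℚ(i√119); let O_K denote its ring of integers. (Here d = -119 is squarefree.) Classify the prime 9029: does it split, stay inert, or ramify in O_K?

inert

Since -119 ≡ 1 mod 4, the ring of integers is ℤ[(1+√-119)/2] with discriminant -119.
9029 ∤ -119, so 9029 is unramified.
Legendre symbol by Euler's criterion: (-119/9029) ≡ (-119)^4514 ≡ 9028 (mod 9029), i.e. (-119/9029) = -1.
d is a non-residue mod p, hence 9029 remains inert in O_K.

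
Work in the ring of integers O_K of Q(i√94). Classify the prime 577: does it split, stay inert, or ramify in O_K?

inert — (577) stays prime in O_K

-94 mod 4 = 2, hence disc K = 4·(-94) = -376 and O_K = ℤ[√-94].
Since gcd(577, -376) = 1 the prime 577 does not ramify.
(-94/577) = 483^288 mod 577 = 576, giving Legendre symbol -1.
(-94/577) = -1, so 577 is inert.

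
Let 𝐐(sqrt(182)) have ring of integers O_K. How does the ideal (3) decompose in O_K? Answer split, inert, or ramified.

inert

d = 182 ≡ 2 (mod 4), so O_K = ℤ[√182] and disc(K) = 4d = 728.
3 ∤ 728, so 3 is unramified.
Euler's criterion: 182^1 mod 3 = 2. Thus (182|3) = -1.
(182/3) = -1, so 3 is inert.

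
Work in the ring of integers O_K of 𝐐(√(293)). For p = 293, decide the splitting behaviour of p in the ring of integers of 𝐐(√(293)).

ramified

293 mod 4 = 1, hence disc K = 293 and O_K = ℤ[(1+√293)/2].
293 divides disc(K) = 293, so 293 ramifies.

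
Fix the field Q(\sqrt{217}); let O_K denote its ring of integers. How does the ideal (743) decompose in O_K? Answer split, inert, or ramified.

remains prime (inert)

Since 217 ≡ 1 mod 4, the ring of integers is ℤ[(1+√217)/2] with discriminant 217.
disc(K) = 217 is not divisible by 743; 743 is unramified.
(217/743) = 217^371 mod 743 = 742, giving Legendre symbol -1.
Legendre symbol -1 ⇒ 743 is inert.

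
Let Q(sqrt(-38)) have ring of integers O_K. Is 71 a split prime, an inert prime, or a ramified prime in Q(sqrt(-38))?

d = -38 ≡ 2 (mod 4), so O_K = ℤ[√-38] and disc(K) = 4d = -152.
71 ∤ -152, so 71 is unramified.
(-38/71) = 33^35 mod 71 = 70, giving Legendre symbol -1.
d is a non-residue mod p, hence 71 remains inert in O_K.

p is inert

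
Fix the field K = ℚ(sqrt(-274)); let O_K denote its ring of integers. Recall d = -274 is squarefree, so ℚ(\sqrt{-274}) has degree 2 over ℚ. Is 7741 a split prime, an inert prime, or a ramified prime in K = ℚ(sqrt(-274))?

7741 remains inert

d = -274 ≡ 2 (mod 4), so O_K = ℤ[√-274] and disc(K) = 4d = -1096.
7741 ∤ -1096, so 7741 is unramified.
Legendre symbol by Euler's criterion: (-274/7741) ≡ (-274)^3870 ≡ 7740 (mod 7741), i.e. (-274/7741) = -1.
d is a non-residue mod p, hence 7741 remains inert in O_K.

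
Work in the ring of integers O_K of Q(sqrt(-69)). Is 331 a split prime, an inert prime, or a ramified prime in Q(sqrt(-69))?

-69 mod 4 = 3, hence disc K = 4·(-69) = -276 and O_K = ℤ[√-69].
disc(K) = -276 is not divisible by 331; 331 is unramified.
Euler's criterion: (-69)^165 mod 331 = 330. Thus (-69|331) = -1.
(-69/331) = -1, so 331 is inert.

inert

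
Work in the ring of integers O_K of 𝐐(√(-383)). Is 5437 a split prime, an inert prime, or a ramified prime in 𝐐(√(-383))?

split — (5437) = 𝔭₁𝔭₂ with 𝔭₁ ≠ 𝔭₂

Since -383 ≡ 1 mod 4, the ring of integers is ℤ[(1+√-383)/2] with discriminant -383.
Since gcd(5437, -383) = 1 the prime 5437 does not ramify.
Legendre symbol by Euler's criterion: (-383/5437) ≡ (-383)^2718 ≡ 1 (mod 5437), i.e. (-383/5437) = 1.
d is a quadratic residue mod p, hence 5437 splits in O_K.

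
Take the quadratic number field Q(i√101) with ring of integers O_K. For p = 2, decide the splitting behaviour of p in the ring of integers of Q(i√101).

-101 mod 4 = 3, hence disc K = 4·(-101) = -404 and O_K = ℤ[√-101].
2 divides disc(K) = -404, so 2 ramifies.

p ramifies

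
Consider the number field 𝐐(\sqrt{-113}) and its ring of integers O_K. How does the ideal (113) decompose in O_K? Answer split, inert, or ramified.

d = -113 ≡ 3 (mod 4), so O_K = ℤ[√-113] and disc(K) = 4d = -452.
Ramification test: 113 | -452. The prime 113 ramifies in K.

113 is ramified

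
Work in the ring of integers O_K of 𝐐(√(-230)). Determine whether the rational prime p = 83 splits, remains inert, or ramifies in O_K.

remains prime (inert)

-230 mod 4 = 2, hence disc K = 4·(-230) = -920 and O_K = ℤ[√-230].
disc(K) = -920 is not divisible by 83; 83 is unramified.
Euler's criterion: (-230)^41 mod 83 = 82. Thus (-230|83) = -1.
d is a non-residue mod p, hence 83 remains inert in O_K.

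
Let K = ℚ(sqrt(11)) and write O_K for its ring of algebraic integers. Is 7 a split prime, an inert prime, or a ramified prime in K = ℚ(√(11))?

d = 11 ≡ 3 (mod 4), so O_K = ℤ[√11] and disc(K) = 4d = 44.
7 ∤ 44, so 7 is unramified.
Compute (11/7) via Euler: 4^((7-1)/2) mod 7 = 1, so (11/7) = 1.
Legendre symbol 1 ⇒ 7 is split.

split — (7) = 𝔭₁𝔭₂ with 𝔭₁ ≠ 𝔭₂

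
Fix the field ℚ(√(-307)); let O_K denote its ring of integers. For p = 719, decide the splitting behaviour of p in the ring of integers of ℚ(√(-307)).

d = -307 ≡ 1 (mod 4), so O_K = ℤ[(1+√-307)/2] and disc(K) = d = -307.
Since gcd(719, -307) = 1 the prime 719 does not ramify.
Legendre symbol by Euler's criterion: (-307/719) ≡ (-307)^359 ≡ 1 (mod 719), i.e. (-307/719) = 1.
d is a quadratic residue mod p, hence 719 splits in O_K.

p splits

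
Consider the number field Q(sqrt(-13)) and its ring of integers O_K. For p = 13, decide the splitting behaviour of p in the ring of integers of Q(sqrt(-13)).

-13 mod 4 = 3, hence disc K = 4·(-13) = -52 and O_K = ℤ[√-13].
13 divides disc(K) = -52, so 13 ramifies.

ramified — (13) = 𝔭²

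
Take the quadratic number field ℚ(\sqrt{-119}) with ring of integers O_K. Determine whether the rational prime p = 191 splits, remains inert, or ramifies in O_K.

split — (191) = 𝔭₁𝔭₂ with 𝔭₁ ≠ 𝔭₂

-119 mod 4 = 1, hence disc K = -119 and O_K = ℤ[(1+√-119)/2].
191 ∤ -119, so 191 is unramified.
Legendre symbol by Euler's criterion: (-119/191) ≡ (-119)^95 ≡ 1 (mod 191), i.e. (-119/191) = 1.
Legendre symbol 1 ⇒ 191 is split.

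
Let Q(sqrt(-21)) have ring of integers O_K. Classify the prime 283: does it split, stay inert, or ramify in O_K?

Since -21 ≢ 1 mod 4, the ring of integers is ℤ[√-21] with discriminant 4·(-21) = -84.
283 ∤ -84, so 283 is unramified.
Compute (-21/283) via Euler: 262^((283-1)/2) mod 283 = 1, so (-21/283) = 1.
d is a quadratic residue mod p, hence 283 splits in O_K.

split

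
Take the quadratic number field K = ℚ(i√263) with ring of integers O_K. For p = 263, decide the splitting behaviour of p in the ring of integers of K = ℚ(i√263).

Since -263 ≡ 1 mod 4, the ring of integers is ℤ[(1+√-263)/2] with discriminant -263.
Ramification test: 263 | -263. The prime 263 ramifies in K.

ramified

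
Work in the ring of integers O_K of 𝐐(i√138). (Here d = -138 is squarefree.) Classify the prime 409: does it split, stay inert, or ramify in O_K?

-138 mod 4 = 2, hence disc K = 4·(-138) = -552 and O_K = ℤ[√-138].
409 ∤ -552, so 409 is unramified.
(-138/409) = 271^204 mod 409 = 1, giving Legendre symbol 1.
d is a quadratic residue mod p, hence 409 splits in O_K.

split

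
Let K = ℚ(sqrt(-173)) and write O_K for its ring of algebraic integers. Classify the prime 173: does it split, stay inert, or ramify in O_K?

p ramifies

-173 mod 4 = 3, hence disc K = 4·(-173) = -692 and O_K = ℤ[√-173].
173 divides disc(K) = -692, so 173 ramifies.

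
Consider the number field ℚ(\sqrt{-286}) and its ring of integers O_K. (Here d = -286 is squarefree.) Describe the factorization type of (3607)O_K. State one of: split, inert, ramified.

-286 mod 4 = 2, hence disc K = 4·(-286) = -1144 and O_K = ℤ[√-286].
disc(K) = -1144 is not divisible by 3607; 3607 is unramified.
Compute (-286/3607) via Euler: 3321^((3607-1)/2) mod 3607 = 1, so (-286/3607) = 1.
d is a quadratic residue mod p, hence 3607 splits in O_K.

splits completely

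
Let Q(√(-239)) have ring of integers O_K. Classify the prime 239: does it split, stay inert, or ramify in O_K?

ramified — (239) = 𝔭²

-239 mod 4 = 1, hence disc K = -239 and O_K = ℤ[(1+√-239)/2].
Ramification test: 239 | -239. The prime 239 ramifies in K.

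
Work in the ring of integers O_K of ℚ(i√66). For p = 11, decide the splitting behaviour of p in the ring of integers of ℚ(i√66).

-66 mod 4 = 2, hence disc K = 4·(-66) = -264 and O_K = ℤ[√-66].
11 divides disc(K) = -264, so 11 ramifies.

ramified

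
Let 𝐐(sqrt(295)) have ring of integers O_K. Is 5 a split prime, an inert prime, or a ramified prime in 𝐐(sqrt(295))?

d = 295 ≡ 3 (mod 4), so O_K = ℤ[√295] and disc(K) = 4d = 1180.
disc(K) = 1180 = 5·236, so p = 5 is ramified.

5 is ramified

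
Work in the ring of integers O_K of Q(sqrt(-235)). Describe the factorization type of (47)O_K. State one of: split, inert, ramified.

Since -235 ≡ 1 mod 4, the ring of integers is ℤ[(1+√-235)/2] with discriminant -235.
disc(K) = -235 = 47·(-5), so p = 47 is ramified.

ramified — (47) = 𝔭²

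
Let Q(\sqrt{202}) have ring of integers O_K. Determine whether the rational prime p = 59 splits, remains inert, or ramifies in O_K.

split — (59) = 𝔭₁𝔭₂ with 𝔭₁ ≠ 𝔭₂

d = 202 ≡ 2 (mod 4), so O_K = ℤ[√202] and disc(K) = 4d = 808.
Since gcd(59, 808) = 1 the prime 59 does not ramify.
Legendre symbol by Euler's criterion: (202/59) ≡ 202^29 ≡ 1 (mod 59), i.e. (202/59) = 1.
Legendre symbol 1 ⇒ 59 is split.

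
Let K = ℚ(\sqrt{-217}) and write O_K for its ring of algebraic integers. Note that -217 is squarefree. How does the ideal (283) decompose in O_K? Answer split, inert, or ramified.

splits completely

Since -217 ≢ 1 mod 4, the ring of integers is ℤ[√-217] with discriminant 4·(-217) = -868.
283 ∤ -868, so 283 is unramified.
Compute (-217/283) via Euler: 66^((283-1)/2) mod 283 = 1, so (-217/283) = 1.
(-217/283) = 1, so 283 splits.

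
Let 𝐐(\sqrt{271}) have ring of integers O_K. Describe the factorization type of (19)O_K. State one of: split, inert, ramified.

271 mod 4 = 3, hence disc K = 4·271 = 1084 and O_K = ℤ[√271].
Since gcd(19, 1084) = 1 the prime 19 does not ramify.
Euler's criterion: 271^9 mod 19 = 1. Thus (271|19) = 1.
(271/19) = 1, so 19 splits.

split — (19) = 𝔭₁𝔭₂ with 𝔭₁ ≠ 𝔭₂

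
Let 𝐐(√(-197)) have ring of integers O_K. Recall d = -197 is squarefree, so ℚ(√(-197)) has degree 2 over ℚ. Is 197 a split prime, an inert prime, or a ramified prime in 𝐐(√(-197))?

p ramifies

d = -197 ≡ 3 (mod 4), so O_K = ℤ[√-197] and disc(K) = 4d = -788.
Ramification test: 197 | -788. The prime 197 ramifies in K.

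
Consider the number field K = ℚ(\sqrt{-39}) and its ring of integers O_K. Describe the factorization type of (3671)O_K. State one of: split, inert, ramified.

3671 splits in O_K

-39 mod 4 = 1, hence disc K = -39 and O_K = ℤ[(1+√-39)/2].
disc(K) = -39 is not divisible by 3671; 3671 is unramified.
Legendre symbol by Euler's criterion: (-39/3671) ≡ (-39)^1835 ≡ 1 (mod 3671), i.e. (-39/3671) = 1.
Legendre symbol 1 ⇒ 3671 is split.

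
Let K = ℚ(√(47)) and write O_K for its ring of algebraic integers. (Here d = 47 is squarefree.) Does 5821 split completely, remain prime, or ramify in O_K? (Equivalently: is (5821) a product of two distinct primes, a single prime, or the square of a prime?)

Since 47 ≢ 1 mod 4, the ring of integers is ℤ[√47] with discriminant 4·47 = 188.
5821 ∤ 188, so 5821 is unramified.
Euler's criterion: 47^2910 mod 5821 = 5820. Thus (47|5821) = -1.
Legendre symbol -1 ⇒ 5821 is inert.

5821 remains inert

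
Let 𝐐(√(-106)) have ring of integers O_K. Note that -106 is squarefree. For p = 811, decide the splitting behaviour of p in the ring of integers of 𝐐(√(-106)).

d = -106 ≡ 2 (mod 4), so O_K = ℤ[√-106] and disc(K) = 4d = -424.
Since gcd(811, -424) = 1 the prime 811 does not ramify.
(-106/811) = 705^405 mod 811 = 1, giving Legendre symbol 1.
d is a quadratic residue mod p, hence 811 splits in O_K.

split — (811) = 𝔭₁𝔭₂ with 𝔭₁ ≠ 𝔭₂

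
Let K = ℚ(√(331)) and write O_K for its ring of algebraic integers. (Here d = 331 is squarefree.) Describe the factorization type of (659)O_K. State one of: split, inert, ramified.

p is inert

d = 331 ≡ 3 (mod 4), so O_K = ℤ[√331] and disc(K) = 4d = 1324.
659 ∤ 1324, so 659 is unramified.
(331/659) = 331^329 mod 659 = 658, giving Legendre symbol -1.
(331/659) = -1, so 659 is inert.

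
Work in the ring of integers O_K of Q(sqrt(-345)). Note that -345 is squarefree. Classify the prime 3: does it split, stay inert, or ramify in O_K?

3 is ramified

-345 mod 4 = 3, hence disc K = 4·(-345) = -1380 and O_K = ℤ[√-345].
Ramification test: 3 | -1380. The prime 3 ramifies in K.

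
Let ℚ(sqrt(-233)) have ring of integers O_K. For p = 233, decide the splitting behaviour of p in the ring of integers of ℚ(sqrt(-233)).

p ramifies

d = -233 ≡ 3 (mod 4), so O_K = ℤ[√-233] and disc(K) = 4d = -932.
233 divides disc(K) = -932, so 233 ramifies.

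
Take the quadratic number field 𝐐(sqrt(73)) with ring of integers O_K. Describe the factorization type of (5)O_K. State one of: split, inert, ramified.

remains prime (inert)

d = 73 ≡ 1 (mod 4), so O_K = ℤ[(1+√73)/2] and disc(K) = d = 73.
disc(K) = 73 is not divisible by 5; 5 is unramified.
(73/5) = 3^2 mod 5 = 4, giving Legendre symbol -1.
Legendre symbol -1 ⇒ 5 is inert.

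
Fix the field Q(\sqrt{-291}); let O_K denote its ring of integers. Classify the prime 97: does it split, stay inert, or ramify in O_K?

d = -291 ≡ 1 (mod 4), so O_K = ℤ[(1+√-291)/2] and disc(K) = d = -291.
disc(K) = -291 = 97·(-3), so p = 97 is ramified.

ramified — (97) = 𝔭²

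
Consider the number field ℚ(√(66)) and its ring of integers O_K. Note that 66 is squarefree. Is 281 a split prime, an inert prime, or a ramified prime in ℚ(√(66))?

d = 66 ≡ 2 (mod 4), so O_K = ℤ[√66] and disc(K) = 4d = 264.
281 ∤ 264, so 281 is unramified.
Legendre symbol by Euler's criterion: (66/281) ≡ 66^140 ≡ 1 (mod 281), i.e. (66/281) = 1.
d is a quadratic residue mod p, hence 281 splits in O_K.

split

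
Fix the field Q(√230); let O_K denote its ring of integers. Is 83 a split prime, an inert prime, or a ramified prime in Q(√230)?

split — (83) = 𝔭₁𝔭₂ with 𝔭₁ ≠ 𝔭₂

230 mod 4 = 2, hence disc K = 4·230 = 920 and O_K = ℤ[√230].
83 ∤ 920, so 83 is unramified.
Euler's criterion: 230^41 mod 83 = 1. Thus (230|83) = 1.
d is a quadratic residue mod p, hence 83 splits in O_K.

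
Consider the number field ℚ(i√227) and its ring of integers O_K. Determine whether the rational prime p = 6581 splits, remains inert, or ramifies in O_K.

6581 splits in O_K

Since -227 ≡ 1 mod 4, the ring of integers is ℤ[(1+√-227)/2] with discriminant -227.
disc(K) = -227 is not divisible by 6581; 6581 is unramified.
Compute (-227/6581) via Euler: 6354^((6581-1)/2) mod 6581 = 1, so (-227/6581) = 1.
Legendre symbol 1 ⇒ 6581 is split.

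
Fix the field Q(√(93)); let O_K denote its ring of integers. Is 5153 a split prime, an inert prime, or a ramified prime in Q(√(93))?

inert — (5153) stays prime in O_K

93 mod 4 = 1, hence disc K = 93 and O_K = ℤ[(1+√93)/2].
disc(K) = 93 is not divisible by 5153; 5153 is unramified.
Compute (93/5153) via Euler: 93^((5153-1)/2) mod 5153 = 5152, so (93/5153) = -1.
d is a non-residue mod p, hence 5153 remains inert in O_K.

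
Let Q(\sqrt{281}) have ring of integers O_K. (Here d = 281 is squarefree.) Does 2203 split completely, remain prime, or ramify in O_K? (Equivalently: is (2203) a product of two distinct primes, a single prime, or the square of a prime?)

split — (2203) = 𝔭₁𝔭₂ with 𝔭₁ ≠ 𝔭₂

d = 281 ≡ 1 (mod 4), so O_K = ℤ[(1+√281)/2] and disc(K) = d = 281.
Since gcd(2203, 281) = 1 the prime 2203 does not ramify.
Legendre symbol by Euler's criterion: (281/2203) ≡ 281^1101 ≡ 1 (mod 2203), i.e. (281/2203) = 1.
d is a quadratic residue mod p, hence 2203 splits in O_K.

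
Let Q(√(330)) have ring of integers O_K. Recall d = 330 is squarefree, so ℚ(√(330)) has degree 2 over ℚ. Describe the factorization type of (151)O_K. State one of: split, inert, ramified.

inert — (151) stays prime in O_K

Since 330 ≢ 1 mod 4, the ring of integers is ℤ[√330] with discriminant 4·330 = 1320.
151 ∤ 1320, so 151 is unramified.
Euler's criterion: 330^75 mod 151 = 150. Thus (330|151) = -1.
(330/151) = -1, so 151 is inert.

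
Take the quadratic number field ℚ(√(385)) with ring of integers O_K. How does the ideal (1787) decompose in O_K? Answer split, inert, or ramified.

1787 remains inert

d = 385 ≡ 1 (mod 4), so O_K = ℤ[(1+√385)/2] and disc(K) = d = 385.
disc(K) = 385 is not divisible by 1787; 1787 is unramified.
Compute (385/1787) via Euler: 385^((1787-1)/2) mod 1787 = 1786, so (385/1787) = -1.
d is a non-residue mod p, hence 1787 remains inert in O_K.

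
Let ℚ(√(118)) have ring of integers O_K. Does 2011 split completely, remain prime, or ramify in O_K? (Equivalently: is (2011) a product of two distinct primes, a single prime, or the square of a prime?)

118 mod 4 = 2, hence disc K = 4·118 = 472 and O_K = ℤ[√118].
disc(K) = 472 is not divisible by 2011; 2011 is unramified.
Euler's criterion: 118^1005 mod 2011 = 1. Thus (118|2011) = 1.
(118/2011) = 1, so 2011 splits.

2011 splits in O_K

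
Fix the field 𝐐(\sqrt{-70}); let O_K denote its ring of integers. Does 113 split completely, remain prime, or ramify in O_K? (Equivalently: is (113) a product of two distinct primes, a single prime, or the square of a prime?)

Since -70 ≢ 1 mod 4, the ring of integers is ℤ[√-70] with discriminant 4·(-70) = -280.
113 ∤ -280, so 113 is unramified.
Compute (-70/113) via Euler: 43^((113-1)/2) mod 113 = 112, so (-70/113) = -1.
Legendre symbol -1 ⇒ 113 is inert.

inert — (113) stays prime in O_K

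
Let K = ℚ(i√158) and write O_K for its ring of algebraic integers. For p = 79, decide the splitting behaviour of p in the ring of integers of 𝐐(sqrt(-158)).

d = -158 ≡ 2 (mod 4), so O_K = ℤ[√-158] and disc(K) = 4d = -632.
disc(K) = -632 = 79·(-8), so p = 79 is ramified.

p ramifies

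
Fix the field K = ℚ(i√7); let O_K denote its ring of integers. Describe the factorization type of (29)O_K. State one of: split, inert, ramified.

d = -7 ≡ 1 (mod 4), so O_K = ℤ[(1+√-7)/2] and disc(K) = d = -7.
disc(K) = -7 is not divisible by 29; 29 is unramified.
(-7/29) = 22^14 mod 29 = 1, giving Legendre symbol 1.
d is a quadratic residue mod p, hence 29 splits in O_K.

splits completely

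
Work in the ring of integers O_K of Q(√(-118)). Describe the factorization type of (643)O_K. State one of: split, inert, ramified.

Since -118 ≢ 1 mod 4, the ring of integers is ℤ[√-118] with discriminant 4·(-118) = -472.
643 ∤ -472, so 643 is unramified.
Legendre symbol by Euler's criterion: (-118/643) ≡ (-118)^321 ≡ 642 (mod 643), i.e. (-118/643) = -1.
d is a non-residue mod p, hence 643 remains inert in O_K.

inert — (643) stays prime in O_K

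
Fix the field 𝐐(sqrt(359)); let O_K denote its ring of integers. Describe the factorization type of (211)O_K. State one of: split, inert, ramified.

d = 359 ≡ 3 (mod 4), so O_K = ℤ[√359] and disc(K) = 4d = 1436.
disc(K) = 1436 is not divisible by 211; 211 is unramified.
Legendre symbol by Euler's criterion: (359/211) ≡ 359^105 ≡ 1 (mod 211), i.e. (359/211) = 1.
(359/211) = 1, so 211 splits.

split — (211) = 𝔭₁𝔭₂ with 𝔭₁ ≠ 𝔭₂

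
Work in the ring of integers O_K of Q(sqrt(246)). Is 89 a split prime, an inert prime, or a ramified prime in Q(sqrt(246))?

d = 246 ≡ 2 (mod 4), so O_K = ℤ[√246] and disc(K) = 4d = 984.
disc(K) = 984 is not divisible by 89; 89 is unramified.
(246/89) = 68^44 mod 89 = 1, giving Legendre symbol 1.
d is a quadratic residue mod p, hence 89 splits in O_K.

split — (89) = 𝔭₁𝔭₂ with 𝔭₁ ≠ 𝔭₂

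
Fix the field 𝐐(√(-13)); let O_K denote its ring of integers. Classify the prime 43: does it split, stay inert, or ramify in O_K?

Since -13 ≢ 1 mod 4, the ring of integers is ℤ[√-13] with discriminant 4·(-13) = -52.
Since gcd(43, -52) = 1 the prime 43 does not ramify.
Legendre symbol by Euler's criterion: (-13/43) ≡ (-13)^21 ≡ 42 (mod 43), i.e. (-13/43) = -1.
Legendre symbol -1 ⇒ 43 is inert.

43 remains inert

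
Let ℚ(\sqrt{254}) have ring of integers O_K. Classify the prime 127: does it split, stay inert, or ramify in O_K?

127 is ramified

254 mod 4 = 2, hence disc K = 4·254 = 1016 and O_K = ℤ[√254].
Ramification test: 127 | 1016. The prime 127 ramifies in K.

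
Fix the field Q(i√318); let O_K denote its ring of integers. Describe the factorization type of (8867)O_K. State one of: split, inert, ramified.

split

-318 mod 4 = 2, hence disc K = 4·(-318) = -1272 and O_K = ℤ[√-318].
Since gcd(8867, -1272) = 1 the prime 8867 does not ramify.
Compute (-318/8867) via Euler: 8549^((8867-1)/2) mod 8867 = 1, so (-318/8867) = 1.
d is a quadratic residue mod p, hence 8867 splits in O_K.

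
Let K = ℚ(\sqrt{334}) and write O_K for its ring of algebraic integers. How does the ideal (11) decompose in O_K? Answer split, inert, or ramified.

split

Since 334 ≢ 1 mod 4, the ring of integers is ℤ[√334] with discriminant 4·334 = 1336.
11 ∤ 1336, so 11 is unramified.
Compute (334/11) via Euler: 4^((11-1)/2) mod 11 = 1, so (334/11) = 1.
Legendre symbol 1 ⇒ 11 is split.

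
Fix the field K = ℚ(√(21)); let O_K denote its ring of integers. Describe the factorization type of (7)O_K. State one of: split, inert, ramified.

p ramifies

21 mod 4 = 1, hence disc K = 21 and O_K = ℤ[(1+√21)/2].
disc(K) = 21 = 7·3, so p = 7 is ramified.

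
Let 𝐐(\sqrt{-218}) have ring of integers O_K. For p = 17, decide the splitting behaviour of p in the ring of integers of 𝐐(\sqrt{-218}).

Since -218 ≢ 1 mod 4, the ring of integers is ℤ[√-218] with discriminant 4·(-218) = -872.
Since gcd(17, -872) = 1 the prime 17 does not ramify.
(-218/17) = 3^8 mod 17 = 16, giving Legendre symbol -1.
Legendre symbol -1 ⇒ 17 is inert.

remains prime (inert)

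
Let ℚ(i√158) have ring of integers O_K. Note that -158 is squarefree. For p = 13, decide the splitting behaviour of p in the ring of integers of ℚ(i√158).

Since -158 ≢ 1 mod 4, the ring of integers is ℤ[√-158] with discriminant 4·(-158) = -632.
Since gcd(13, -632) = 1 the prime 13 does not ramify.
Compute (-158/13) via Euler: 11^((13-1)/2) mod 13 = 12, so (-158/13) = -1.
(-158/13) = -1, so 13 is inert.

inert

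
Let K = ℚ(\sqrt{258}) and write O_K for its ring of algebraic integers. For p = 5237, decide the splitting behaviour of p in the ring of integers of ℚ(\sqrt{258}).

258 mod 4 = 2, hence disc K = 4·258 = 1032 and O_K = ℤ[√258].
disc(K) = 1032 is not divisible by 5237; 5237 is unramified.
Euler's criterion: 258^2618 mod 5237 = 5236. Thus (258|5237) = -1.
d is a non-residue mod p, hence 5237 remains inert in O_K.

inert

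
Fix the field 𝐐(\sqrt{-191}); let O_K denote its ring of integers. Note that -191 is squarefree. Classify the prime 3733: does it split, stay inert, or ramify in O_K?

split — (3733) = 𝔭₁𝔭₂ with 𝔭₁ ≠ 𝔭₂

-191 mod 4 = 1, hence disc K = -191 and O_K = ℤ[(1+√-191)/2].
disc(K) = -191 is not divisible by 3733; 3733 is unramified.
Compute (-191/3733) via Euler: 3542^((3733-1)/2) mod 3733 = 1, so (-191/3733) = 1.
Legendre symbol 1 ⇒ 3733 is split.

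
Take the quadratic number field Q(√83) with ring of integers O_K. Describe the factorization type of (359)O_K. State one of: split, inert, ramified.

inert

d = 83 ≡ 3 (mod 4), so O_K = ℤ[√83] and disc(K) = 4d = 332.
Since gcd(359, 332) = 1 the prime 359 does not ramify.
Legendre symbol by Euler's criterion: (83/359) ≡ 83^179 ≡ 358 (mod 359), i.e. (83/359) = -1.
(83/359) = -1, so 359 is inert.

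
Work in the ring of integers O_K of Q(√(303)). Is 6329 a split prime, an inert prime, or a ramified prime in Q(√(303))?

p splits

Since 303 ≢ 1 mod 4, the ring of integers is ℤ[√303] with discriminant 4·303 = 1212.
6329 ∤ 1212, so 6329 is unramified.
Euler's criterion: 303^3164 mod 6329 = 1. Thus (303|6329) = 1.
Legendre symbol 1 ⇒ 6329 is split.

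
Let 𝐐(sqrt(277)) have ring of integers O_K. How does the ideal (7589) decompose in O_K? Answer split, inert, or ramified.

d = 277 ≡ 1 (mod 4), so O_K = ℤ[(1+√277)/2] and disc(K) = d = 277.
Since gcd(7589, 277) = 1 the prime 7589 does not ramify.
Legendre symbol by Euler's criterion: (277/7589) ≡ 277^3794 ≡ 7588 (mod 7589), i.e. (277/7589) = -1.
d is a non-residue mod p, hence 7589 remains inert in O_K.

7589 remains inert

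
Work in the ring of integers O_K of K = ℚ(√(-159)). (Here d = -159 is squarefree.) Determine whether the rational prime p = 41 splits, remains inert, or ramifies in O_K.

41 splits in O_K

Since -159 ≡ 1 mod 4, the ring of integers is ℤ[(1+√-159)/2] with discriminant -159.
Since gcd(41, -159) = 1 the prime 41 does not ramify.
Euler's criterion: (-159)^20 mod 41 = 1. Thus (-159|41) = 1.
d is a quadratic residue mod p, hence 41 splits in O_K.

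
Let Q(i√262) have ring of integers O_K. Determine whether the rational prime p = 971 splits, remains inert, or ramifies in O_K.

d = -262 ≡ 2 (mod 4), so O_K = ℤ[√-262] and disc(K) = 4d = -1048.
Since gcd(971, -1048) = 1 the prime 971 does not ramify.
(-262/971) = 709^485 mod 971 = 1, giving Legendre symbol 1.
d is a quadratic residue mod p, hence 971 splits in O_K.

split — (971) = 𝔭₁𝔭₂ with 𝔭₁ ≠ 𝔭₂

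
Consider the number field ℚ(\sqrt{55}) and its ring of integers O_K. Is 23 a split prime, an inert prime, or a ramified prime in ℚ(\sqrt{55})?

55 mod 4 = 3, hence disc K = 4·55 = 220 and O_K = ℤ[√55].
23 ∤ 220, so 23 is unramified.
(55/23) = 9^11 mod 23 = 1, giving Legendre symbol 1.
d is a quadratic residue mod p, hence 23 splits in O_K.

p splits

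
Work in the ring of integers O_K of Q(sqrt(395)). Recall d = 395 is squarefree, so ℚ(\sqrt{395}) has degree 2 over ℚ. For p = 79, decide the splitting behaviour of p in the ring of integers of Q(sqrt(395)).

395 mod 4 = 3, hence disc K = 4·395 = 1580 and O_K = ℤ[√395].
Ramification test: 79 | 1580. The prime 79 ramifies in K.

79 is ramified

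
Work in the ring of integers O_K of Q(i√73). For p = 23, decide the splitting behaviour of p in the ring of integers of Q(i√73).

-73 mod 4 = 3, hence disc K = 4·(-73) = -292 and O_K = ℤ[√-73].
Since gcd(23, -292) = 1 the prime 23 does not ramify.
Compute (-73/23) via Euler: 19^((23-1)/2) mod 23 = 22, so (-73/23) = -1.
Legendre symbol -1 ⇒ 23 is inert.

23 remains inert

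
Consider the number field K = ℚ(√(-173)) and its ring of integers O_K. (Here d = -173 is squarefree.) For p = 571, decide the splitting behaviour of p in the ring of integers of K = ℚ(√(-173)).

Since -173 ≢ 1 mod 4, the ring of integers is ℤ[√-173] with discriminant 4·(-173) = -692.
Since gcd(571, -692) = 1 the prime 571 does not ramify.
Compute (-173/571) via Euler: 398^((571-1)/2) mod 571 = 570, so (-173/571) = -1.
Legendre symbol -1 ⇒ 571 is inert.

p is inert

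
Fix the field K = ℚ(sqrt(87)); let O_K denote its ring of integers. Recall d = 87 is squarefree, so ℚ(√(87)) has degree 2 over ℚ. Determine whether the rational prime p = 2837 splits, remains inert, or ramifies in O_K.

87 mod 4 = 3, hence disc K = 4·87 = 348 and O_K = ℤ[√87].
2837 ∤ 348, so 2837 is unramified.
(87/2837) = 87^1418 mod 2837 = 2836, giving Legendre symbol -1.
Legendre symbol -1 ⇒ 2837 is inert.

inert — (2837) stays prime in O_K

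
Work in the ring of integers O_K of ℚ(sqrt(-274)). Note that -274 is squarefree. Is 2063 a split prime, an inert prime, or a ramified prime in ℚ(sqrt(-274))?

remains prime (inert)

Since -274 ≢ 1 mod 4, the ring of integers is ℤ[√-274] with discriminant 4·(-274) = -1096.
2063 ∤ -1096, so 2063 is unramified.
Euler's criterion: (-274)^1031 mod 2063 = 2062. Thus (-274|2063) = -1.
(-274/2063) = -1, so 2063 is inert.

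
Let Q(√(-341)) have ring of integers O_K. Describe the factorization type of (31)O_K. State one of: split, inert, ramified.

Since -341 ≢ 1 mod 4, the ring of integers is ℤ[√-341] with discriminant 4·(-341) = -1364.
31 divides disc(K) = -1364, so 31 ramifies.

ramifies in O_K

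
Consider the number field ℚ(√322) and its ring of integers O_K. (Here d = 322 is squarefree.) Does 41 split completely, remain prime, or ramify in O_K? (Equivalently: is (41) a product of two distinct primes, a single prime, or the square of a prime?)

d = 322 ≡ 2 (mod 4), so O_K = ℤ[√322] and disc(K) = 4d = 1288.
41 ∤ 1288, so 41 is unramified.
Euler's criterion: 322^20 mod 41 = 40. Thus (322|41) = -1.
Legendre symbol -1 ⇒ 41 is inert.

remains prime (inert)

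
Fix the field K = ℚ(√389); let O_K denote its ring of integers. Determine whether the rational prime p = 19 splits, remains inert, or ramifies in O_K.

389 mod 4 = 1, hence disc K = 389 and O_K = ℤ[(1+√389)/2].
19 ∤ 389, so 19 is unramified.
Euler's criterion: 389^9 mod 19 = 1. Thus (389|19) = 1.
Legendre symbol 1 ⇒ 19 is split.

splits completely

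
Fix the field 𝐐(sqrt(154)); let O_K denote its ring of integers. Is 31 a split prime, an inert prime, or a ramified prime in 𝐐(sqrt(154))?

d = 154 ≡ 2 (mod 4), so O_K = ℤ[√154] and disc(K) = 4d = 616.
31 ∤ 616, so 31 is unramified.
(154/31) = 30^15 mod 31 = 30, giving Legendre symbol -1.
(154/31) = -1, so 31 is inert.

inert — (31) stays prime in O_K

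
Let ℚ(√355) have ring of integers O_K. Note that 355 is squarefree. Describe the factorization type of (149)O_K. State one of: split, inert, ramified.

inert — (149) stays prime in O_K

355 mod 4 = 3, hence disc K = 4·355 = 1420 and O_K = ℤ[√355].
149 ∤ 1420, so 149 is unramified.
(355/149) = 57^74 mod 149 = 148, giving Legendre symbol -1.
d is a non-residue mod p, hence 149 remains inert in O_K.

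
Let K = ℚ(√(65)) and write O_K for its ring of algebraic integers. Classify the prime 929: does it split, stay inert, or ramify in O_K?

d = 65 ≡ 1 (mod 4), so O_K = ℤ[(1+√65)/2] and disc(K) = d = 65.
Since gcd(929, 65) = 1 the prime 929 does not ramify.
(65/929) = 65^464 mod 929 = 928, giving Legendre symbol -1.
d is a non-residue mod p, hence 929 remains inert in O_K.

remains prime (inert)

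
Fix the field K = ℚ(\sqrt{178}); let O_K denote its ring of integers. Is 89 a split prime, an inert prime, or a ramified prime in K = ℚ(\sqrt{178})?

178 mod 4 = 2, hence disc K = 4·178 = 712 and O_K = ℤ[√178].
89 divides disc(K) = 712, so 89 ramifies.

ramified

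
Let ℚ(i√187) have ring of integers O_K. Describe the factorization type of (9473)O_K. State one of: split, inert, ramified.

p is inert

d = -187 ≡ 1 (mod 4), so O_K = ℤ[(1+√-187)/2] and disc(K) = d = -187.
disc(K) = -187 is not divisible by 9473; 9473 is unramified.
Compute (-187/9473) via Euler: 9286^((9473-1)/2) mod 9473 = 9472, so (-187/9473) = -1.
d is a non-residue mod p, hence 9473 remains inert in O_K.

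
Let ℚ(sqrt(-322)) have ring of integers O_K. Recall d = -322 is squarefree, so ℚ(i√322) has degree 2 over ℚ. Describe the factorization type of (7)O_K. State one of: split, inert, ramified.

p ramifies

Since -322 ≢ 1 mod 4, the ring of integers is ℤ[√-322] with discriminant 4·(-322) = -1288.
disc(K) = -1288 = 7·(-184), so p = 7 is ramified.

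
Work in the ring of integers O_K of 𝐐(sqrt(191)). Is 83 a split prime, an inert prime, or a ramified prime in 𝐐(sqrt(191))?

split — (83) = 𝔭₁𝔭₂ with 𝔭₁ ≠ 𝔭₂

Since 191 ≢ 1 mod 4, the ring of integers is ℤ[√191] with discriminant 4·191 = 764.
disc(K) = 764 is not divisible by 83; 83 is unramified.
(191/83) = 25^41 mod 83 = 1, giving Legendre symbol 1.
(191/83) = 1, so 83 splits.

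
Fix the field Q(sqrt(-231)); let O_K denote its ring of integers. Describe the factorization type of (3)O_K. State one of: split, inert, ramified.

ramified

-231 mod 4 = 1, hence disc K = -231 and O_K = ℤ[(1+√-231)/2].
Ramification test: 3 | -231. The prime 3 ramifies in K.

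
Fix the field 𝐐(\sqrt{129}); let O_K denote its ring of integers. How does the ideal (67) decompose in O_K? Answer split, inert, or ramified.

d = 129 ≡ 1 (mod 4), so O_K = ℤ[(1+√129)/2] and disc(K) = d = 129.
disc(K) = 129 is not divisible by 67; 67 is unramified.
Compute (129/67) via Euler: 62^((67-1)/2) mod 67 = 1, so (129/67) = 1.
d is a quadratic residue mod p, hence 67 splits in O_K.

p splits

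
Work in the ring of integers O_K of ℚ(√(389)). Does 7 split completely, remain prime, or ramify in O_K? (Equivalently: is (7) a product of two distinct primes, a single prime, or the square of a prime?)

389 mod 4 = 1, hence disc K = 389 and O_K = ℤ[(1+√389)/2].
disc(K) = 389 is not divisible by 7; 7 is unramified.
Legendre symbol by Euler's criterion: (389/7) ≡ 389^3 ≡ 1 (mod 7), i.e. (389/7) = 1.
(389/7) = 1, so 7 splits.

7 splits in O_K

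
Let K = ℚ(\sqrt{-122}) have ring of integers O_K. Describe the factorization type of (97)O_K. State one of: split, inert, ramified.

splits completely

Since -122 ≢ 1 mod 4, the ring of integers is ℤ[√-122] with discriminant 4·(-122) = -488.
disc(K) = -488 is not divisible by 97; 97 is unramified.
Compute (-122/97) via Euler: 72^((97-1)/2) mod 97 = 1, so (-122/97) = 1.
Legendre symbol 1 ⇒ 97 is split.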